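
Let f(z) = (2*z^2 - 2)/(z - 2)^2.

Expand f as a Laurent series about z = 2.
6/(z - 2)^2 + 8/(z - 2) + 2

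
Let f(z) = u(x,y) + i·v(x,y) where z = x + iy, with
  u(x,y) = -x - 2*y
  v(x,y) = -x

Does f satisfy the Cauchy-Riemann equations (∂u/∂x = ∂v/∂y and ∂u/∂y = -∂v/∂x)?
∂u/∂x = -1
∂v/∂y = 0
∂u/∂y = -2
∂v/∂x = -1
∂u/∂x ≠ ∂v/∂y and ∂u/∂y ≠ -∂v/∂x; the Cauchy-Riemann equations are not satisfied, so f is not analytic.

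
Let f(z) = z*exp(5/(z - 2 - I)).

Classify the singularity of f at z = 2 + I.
Let u = z - 2 - I. Then
  e^(5/u) = Σ_{k≥0} (5)^k/(k!·u^k) = 1 + 5/u + 25/(2*u^2) + 125/(6*u^3) + ...
which has infinitely many negative powers of u, so exp(5/(z - 2 - I)) has an essential singularity at z = 2 + I.
The extra factor z is a nonzero polynomial; if the product had at most a pole at z = 2 + I, dividing by that polynomial would leave exp(5/(z - 2 - I)) with at most a pole too — contradiction. (Equivalently, the product's Laurent series still has infinitely many negative powers.)
So the singularity is essential.

Final answer: essential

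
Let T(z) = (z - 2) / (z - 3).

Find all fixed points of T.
T(z) = z means z - 2 = z*(z - 3), i.e.
  z^2 - 4*z + 2 = 0.
Discriminant: (-4)^2 - 4*(1)*(2) = 8, so the roots are real.
  z = (4 ± sqrt(8))/(2*(1))
Fixed points: {2 - sqrt(2), sqrt(2) + 2}

Final answer: {2 - sqrt(2), sqrt(2) + 2}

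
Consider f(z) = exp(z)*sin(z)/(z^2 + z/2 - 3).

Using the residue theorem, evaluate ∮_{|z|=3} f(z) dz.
By the residue theorem, ∮_C f(z) dz = 2πi · (sum of the residues of f at the poles inside |z| = 3).

The denominator factors as (z + 2)*(z - 3/2), so the singularities of f are simple poles at z = -2, z = 3/2.
  |-2|² = 4 < 9 = 3², so this pole is inside the contour.
  |3/2|² = 9/4 < 9 = 3², so this pole is inside the contour.

With P(z) = exp(z)*sin(z) and Q(z) = z^2 + z/2 - 3, each pole is simple, so Res(f, z₀) = P(z₀)/Q'(z₀) with Q'(z) = 2*z + 1/2.
  Res(f, -2) = P(-2)/Q'(-2) = (-exp(-2)*sin(2))/(-7/2) = 2*exp(-2)*sin(2)/7
  Res(f, 3/2) = P(3/2)/Q'(3/2) = (exp(3/2)*sin(3/2))/(7/2) = 2*exp(3/2)*sin(3/2)/7

Sum of residues inside C: 2*exp(-2)*sin(2)/7 + 2*exp(3/2)*sin(3/2)/7
∮_C f(z) dz = 2πi · (2*exp(-2)*sin(2)/7 + 2*exp(3/2)*sin(3/2)/7) = 4*I*pi*exp(-2)*sin(2)/7 + 4*I*pi*exp(3/2)*sin(3/2)/7

Final answer: 4*I*pi*exp(-2)*sin(2)/7 + 4*I*pi*exp(3/2)*sin(3/2)/7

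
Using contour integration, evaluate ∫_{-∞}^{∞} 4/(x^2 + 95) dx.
Let f(z) = 4/(z^2 + 95). The denominator has no real zeros and deg Q - deg P = 2 ≥ 2, so the integral of f over the upper semicircle |z| = R tends to 0 as R → ∞. Closing the contour in the upper half-plane,
  ∫_{-∞}^{∞} f(x) dx = 2πi · Σ Res(f, z_k)  over the poles with Im z_k > 0.

Zeros of the denominator: z^2 + 95 = 0 gives z = ±sqrt(95)*I.
Upper half-plane: z = sqrt(95)*I (simple).

Each pole is a simple zero of Q(z) = z^2 + 95, so Res(f, z₀) = P(z₀)/Q'(z₀) with P(z) = 4, Q'(z) = 2*z:
  Res(f, sqrt(95)*I) = (4)/(2*sqrt(95)*I) = -2*sqrt(95)*I/95

∫_{-∞}^{∞} f(x) dx = 2πi · (-2*sqrt(95)*I/95) = 4*sqrt(95)*pi/95

Final answer: 4*sqrt(95)*pi/95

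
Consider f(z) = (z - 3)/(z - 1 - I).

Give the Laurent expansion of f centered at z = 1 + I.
Put w = z - (1 + I), i.e. z = w + 1 + I. The denominator is w, so it suffices to rewrite the numerator in powers of w.

P(z) = z - 3
P(w + 1 + I) = -2 + I + w

Dividing each term by w:
  f = (-2 + I)/w + 1

Substituting back w = z - 1 - I:
  f(z) = (-2 + I)/(z - 1 - I) + 1

The series is finite because the numerator is a polynomial; the negative powers form the principal part, and the coefficient of 1/(z - 1 - I) gives Res(f, 1 + I) = -2 + I.

Final answer: (-2 + I)/(z - 1 - I) + 1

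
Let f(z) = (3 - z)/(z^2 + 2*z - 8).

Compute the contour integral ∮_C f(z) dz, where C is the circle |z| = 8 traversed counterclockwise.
-2*I*pi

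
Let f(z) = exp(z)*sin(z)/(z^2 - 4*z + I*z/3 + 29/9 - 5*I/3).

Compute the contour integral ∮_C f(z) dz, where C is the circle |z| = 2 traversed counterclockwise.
By the residue theorem, ∮_C f(z) dz = 2πi · (sum of the residues of f at the poles inside |z| = 2).

The denominator factors as (z - 1 + 2*I/3)*(z - 3 - I/3), so the singularities of f are simple poles at z = 1 - 2*I/3, z = 3 + I/3.
  |1 - 2*I/3|² = 13/9 < 4 = 2², so this pole is inside the contour.
  |3 + I/3|² = 82/9 > 4 = 2², so this pole is outside the contour.

With P(z) = exp(z)*sin(z) and Q(z) = z^2 - 4*z + I*z/3 + 29/9 - 5*I/3, each pole is simple, so Res(f, z₀) = P(z₀)/Q'(z₀) with Q'(z) = 2*z - 4 + I/3.
  Res(f, 1 - 2*I/3) = P(1 - 2*I/3)/Q'(1 - 2*I/3) = (exp(1 - 2*I/3)*sin(1 - 2*I/3))/(-2 - I) = (-2/5 + I/5)*exp(1 - 2*I/3)*sin(1 - 2*I/3)

∮_C f(z) dz = 2πi · ((-2/5 + I/5)*exp(1 - 2*I/3)*sin(1 - 2*I/3)) = pi*(-2/5 - 4*I/5)*exp(1 - 2*I/3)*sin(1 - 2*I/3)

Final answer: pi*(-2/5 - 4*I/5)*exp(1 - 2*I/3)*sin(1 - 2*I/3)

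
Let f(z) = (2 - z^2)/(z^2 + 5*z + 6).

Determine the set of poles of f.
{-3, -2}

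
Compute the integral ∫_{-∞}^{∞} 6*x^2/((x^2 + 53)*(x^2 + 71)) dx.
Let f(z) = 6*z^2/((z^2 + 53)*(z^2 + 71)). The denominator has no real zeros and deg Q - deg P = 2 ≥ 2, so the integral of f over the upper semicircle |z| = R tends to 0 as R → ∞. Closing the contour in the upper half-plane,
  ∫_{-∞}^{∞} f(x) dx = 2πi · Σ Res(f, z_k)  over the poles with Im z_k > 0.

Zeros of the denominator: z^2 + 71 = 0 gives z = ±sqrt(71)*I; z^2 + 53 = 0 gives z = ±sqrt(53)*I.
Upper half-plane: z = sqrt(53)*I, z = sqrt(71)*I (simple).

Each pole is a simple zero of Q(z) = z^4 + 124*z^2 + 3763, so Res(f, z₀) = P(z₀)/Q'(z₀) with P(z) = 6*z^2, Q'(z) = 4*z^3 + 248*z:
  Res(f, sqrt(53)*I) = (-318)/(36*sqrt(53)*I) = sqrt(53)*I/6
  Res(f, sqrt(71)*I) = (-426)/(-36*sqrt(71)*I) = -sqrt(71)*I/6

Sum of residues: I*(-sqrt(71) + sqrt(53))/6
∫_{-∞}^{∞} f(x) dx = 2πi · (I*(-sqrt(71) + sqrt(53))/6) = pi*(-sqrt(53) + sqrt(71))/3

Final answer: pi*(-sqrt(53) + sqrt(71))/3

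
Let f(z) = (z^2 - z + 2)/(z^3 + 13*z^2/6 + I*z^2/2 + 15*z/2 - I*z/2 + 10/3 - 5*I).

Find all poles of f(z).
{-1 - 3*I, -2/3 + I, -1/2 + 3*I/2}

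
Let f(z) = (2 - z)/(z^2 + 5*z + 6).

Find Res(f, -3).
-5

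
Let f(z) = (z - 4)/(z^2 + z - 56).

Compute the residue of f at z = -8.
Write f(z) = P(z)/Q(z) with P(z) = z - 4 and Q(z) = z^2 + z - 56.
The denominator factors as Q(z) = (z - 7)*(z + 8), so z = -8 is a simple zero of Q and P is analytic there; z = -8 is therefore a simple pole and
  Res(f, z₀) = P(z₀)/Q'(z₀).

Q'(z) = 2*z + 1, so Q'(-8) = -15.
P(-8) = -12.

Res(f, -8) = (-12)/(-15) = 4/5

Final answer: 4/5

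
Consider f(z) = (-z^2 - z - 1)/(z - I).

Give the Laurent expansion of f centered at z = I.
-I/(z - I) - 1 - 2*I - (z - I)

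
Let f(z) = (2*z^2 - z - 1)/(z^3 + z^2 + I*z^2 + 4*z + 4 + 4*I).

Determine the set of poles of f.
The singularities of f are the zeros of the denominator. Factoring,
  z^3 + z^2 + I*z^2 + 4*z + 4 + 4*I = (z + 2*I)*(z + 1 + I)*(z - 2*I)
so the candidates are z = -2*I, z = -1 - I, z = 2*I.

Check the numerator P(z) = 2*z^2 - z - 1 at each one:
  P(-2*I) = -9 + 2*I ≠ 0, so z = -2*I is a (simple) pole.
  P(-1 - I) = 5*I ≠ 0, so z = -1 - I is a (simple) pole.
  P(2*I) = -9 - 2*I ≠ 0, so z = 2*I is a (simple) pole.

Poles of f: {-1 - I, -2*I, 2*I}

Final answer: {-1 - I, -2*I, 2*I}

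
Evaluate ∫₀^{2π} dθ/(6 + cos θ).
Let J = ∫₀^{2π} dθ/(6 + cos θ).
Put z = e^{iθ}: then cos θ = (z + 1/z)/2, dθ = dz/(iz), and z runs once counterclockwise around |z| = 1:
  J = ∮_{|z|=1} 1/(6 + (z + 1/z)/2) · dz/(iz) = (2/i) ∮_{|z|=1} dz/(z^2 + 12*z + 1).
The roots of z^2 + 12*z + 1 are z = (-6 ± sqrt(6^2 - 1^2)), with sqrt(35) = sqrt(35); their product is 1, so only z₊ = -6 + sqrt(35) lies inside the unit circle (z₋ = -6 - sqrt(35) lies outside).
z₊ is a simple zero of q(z) = z^2 + 12*z + 1, so Res(1/q, z₊) = 1/q'(z₊) with q'(z) = 2*z + 12; and q'(z₊) = (z₊ - z₋) = 2*sqrt(35).
Therefore J = (2/i) · 2πi · 1/(2*sqrt(35)) = 2*pi/(sqrt(35)) = 2*sqrt(35)*pi/35

Final answer: 2*sqrt(35)*pi/35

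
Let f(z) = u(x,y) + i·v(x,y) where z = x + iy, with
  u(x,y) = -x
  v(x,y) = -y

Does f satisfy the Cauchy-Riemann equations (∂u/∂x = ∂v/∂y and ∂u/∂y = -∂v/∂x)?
∂u/∂x = -1
∂v/∂y = -1
∂u/∂y = 0
∂v/∂x = 0
∂u/∂x = ∂v/∂y and ∂u/∂y = -∂v/∂x hold identically; f is analytic.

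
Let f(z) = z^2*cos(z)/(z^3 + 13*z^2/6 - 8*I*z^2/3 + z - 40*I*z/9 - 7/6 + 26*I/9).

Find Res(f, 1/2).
Write f(z) = P(z)/Q(z) with P(z) = z^2*cos(z) and Q(z) = z^3 + 13*z^2/6 - 8*I*z^2/3 + z - 40*I*z/9 - 7/6 + 26*I/9.
The denominator factors as Q(z) = (z - 1/2)*(z + 2/3 - 3*I)*(z + 2 + I/3), so z = 1/2 is a simple zero of Q and P is analytic there; z = 1/2 is therefore a simple pole and
  Res(f, z₀) = P(z₀)/Q'(z₀).

Q'(z) = 3*z^2 + 13*z/3 - 16*I*z/3 + 1 - 40*I/9, so Q'(1/2) = 47/12 - 64*I/9.
P(1/2) = cos(1/2)/4.

Res(f, 1/2) = (cos(1/2)/4)/(47/12 - 64*I/9) = (1269/85417 + 2304*I/85417)*cos(1/2)

Final answer: (1269/85417 + 2304*I/85417)*cos(1/2)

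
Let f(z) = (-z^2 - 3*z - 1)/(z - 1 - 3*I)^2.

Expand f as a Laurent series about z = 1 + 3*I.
Put w = z - (1 + 3*I), i.e. z = w + 1 + 3*I. The denominator is w^2, so it suffices to rewrite the numerator in powers of w.

P(z) = -z^2 - 3*z - 1
P(w + 1 + 3*I) = 4 - 15*I + (-5 - 6*I)*w - w^2

Dividing each term by w^2:
  f = (4 - 15*I)/w^2 + (-5 - 6*I)/w - 1

Substituting back w = z - 1 - 3*I:
  f(z) = (4 - 15*I)/(z - 1 - 3*I)^2 + (-5 - 6*I)/(z - 1 - 3*I) - 1

The series is finite because the numerator is a polynomial; the negative powers form the principal part, and the coefficient of 1/(z - 1 - 3*I) gives Res(f, 1 + 3*I) = -5 - 6*I.

Final answer: (4 - 15*I)/(z - 1 - 3*I)^2 + (-5 - 6*I)/(z - 1 - 3*I) - 1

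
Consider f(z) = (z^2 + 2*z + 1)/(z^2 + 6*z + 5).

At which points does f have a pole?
The singularities of f are the zeros of the denominator. Factoring,
  z^2 + 6*z + 5 = (z + 1)*(z + 5)
so the candidates are z = -1, z = -5.

Check the numerator P(z) = z^2 + 2*z + 1 at each one:
  P(-1) = 0, so the factor (z + 1) cancels and z = -1 is only a removable singularity, not a pole.
  P(-5) = 16 ≠ 0, so z = -5 is a (simple) pole.

Poles of f: {-5}

Final answer: {-5}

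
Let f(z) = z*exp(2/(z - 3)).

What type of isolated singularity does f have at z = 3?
Let u = z - 3. Then
  e^(2/u) = Σ_{k≥0} (2)^k/(k!·u^k) = 1 + 2/u + 2/u^2 + 4/(3*u^3) + ...
which has infinitely many negative powers of u, so exp(2/(z - 3)) has an essential singularity at z = 3.
The extra factor z is a nonzero polynomial; if the product had at most a pole at z = 3, dividing by that polynomial would leave exp(2/(z - 3)) with at most a pole too — contradiction. (Equivalently, the product's Laurent series still has infinitely many negative powers.)
So the singularity is essential.

Final answer: essential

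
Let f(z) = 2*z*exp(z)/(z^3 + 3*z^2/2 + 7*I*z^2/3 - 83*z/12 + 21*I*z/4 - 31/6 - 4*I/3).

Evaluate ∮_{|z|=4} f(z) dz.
By the residue theorem, ∮_C f(z) dz = 2πi · (sum of the residues of f at the poles inside |z| = 4).

The denominator factors as (z + 1/2 + I/2)*(z + 3 + I/3)*(z - 2 + 3*I/2), so the singularities of f are simple poles at z = -1/2 - I/2, z = -3 - I/3, z = 2 - 3*I/2.
  |-1/2 - I/2|² = 1/2 < 16 = 4², so this pole is inside the contour.
  |-3 - I/3|² = 82/9 < 16 = 4², so this pole is inside the contour.
  |2 - 3*I/2|² = 25/4 < 16 = 4², so this pole is inside the contour.

With P(z) = 2*z*exp(z) and Q(z) = z^3 + 3*z^2/2 + 7*I*z^2/3 - 83*z/12 + 21*I*z/4 - 31/6 - 4*I/3, each pole is simple, so Res(f, z₀) = P(z₀)/Q'(z₀) with Q'(z) = 3*z^2 + 3*z + 14*I*z/3 - 83/12 + 21*I/4.
  Res(f, -1/2 - I/2) = P(-1/2 - I/2)/Q'(-1/2 - I/2) = ((-1 - I)*exp(-1/2 - I/2))/(-73/12 + 35*I/12) = (228/3277 + 648*I/3277)*exp(-1/2 - I/2)
  Res(f, -3 - I/3) = P(-3 - I/3)/Q'(-3 - I/3) = ((-6 - 2*I/3)*exp(-3 - I/3))/(443/36 - 15*I/4) = (-46224/107237 - 19896*I/107237)*exp(-3 - I/3)
  Res(f, 2 - 3*I/2) = P(2 - 3*I/2)/Q'(2 - 3*I/2) = ((4 - 3*I)*exp(2 - 3*I/2))/(34/3 - 95*I/12) = (9948/27521 - 336*I/27521)*exp(2 - 3*I/2)

Sum of residues inside C: (9948/27521 - 336*I/27521)*exp(2 - 3*I/2) + (-46224/107237 - 19896*I/107237)*exp(-3 - I/3) + (228/3277 + 648*I/3277)*exp(-1/2 - I/2)
∮_C f(z) dz = 2πi · ((9948/27521 - 336*I/27521)*exp(2 - 3*I/2) + (-46224/107237 - 19896*I/107237)*exp(-3 - I/3) + (228/3277 + 648*I/3277)*exp(-1/2 - I/2)) = pi*(39792/107237 - 92448*I/107237)*exp(-3 - I/3) + pi*(-1296/3277 + 456*I/3277)*exp(-1/2 - I/2) + pi*(672/27521 + 19896*I/27521)*exp(2 - 3*I/2)

Final answer: pi*(39792/107237 - 92448*I/107237)*exp(-3 - I/3) + pi*(-1296/3277 + 456*I/3277)*exp(-1/2 - I/2) + pi*(672/27521 + 19896*I/27521)*exp(2 - 3*I/2)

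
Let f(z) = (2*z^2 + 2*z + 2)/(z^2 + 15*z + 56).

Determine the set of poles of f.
The singularities of f are the zeros of the denominator. Factoring,
  z^2 + 15*z + 56 = (z + 7)*(z + 8)
so the candidates are z = -7, z = -8.

Check the numerator P(z) = 2*z^2 + 2*z + 2 at each one:
  P(-7) = 86 ≠ 0, so z = -7 is a (simple) pole.
  P(-8) = 114 ≠ 0, so z = -8 is a (simple) pole.

Poles of f: {-8, -7}

Final answer: {-8, -7}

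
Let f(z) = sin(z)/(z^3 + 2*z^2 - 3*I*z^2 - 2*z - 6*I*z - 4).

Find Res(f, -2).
Write f(z) = P(z)/Q(z) with P(z) = sin(z) and Q(z) = z^3 + 2*z^2 - 3*I*z^2 - 2*z - 6*I*z - 4.
The denominator factors as Q(z) = (z - 2*I)*(z + 2)*(z - I), so z = -2 is a simple zero of Q and P is analytic there; z = -2 is therefore a simple pole and
  Res(f, z₀) = P(z₀)/Q'(z₀).

Q'(z) = 3*z^2 + 4*z - 6*I*z - 2 - 6*I, so Q'(-2) = 2 + 6*I.
P(-2) = -sin(2).

Res(f, -2) = (-sin(2))/(2 + 6*I) = (-1/20 + 3*I/20)*sin(2)

Final answer: (-1/20 + 3*I/20)*sin(2)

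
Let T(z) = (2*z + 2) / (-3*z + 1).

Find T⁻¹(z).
Set w = T(z) = (2*z + 2) / (-3*z + 1) and solve for z:
  w*(-3*z + 1) = 2*z + 2
  w + z*(-3*w - 2) - 2 = 0
  z*(-3*w - 2) = 2 - w
  z = (w - 2)/(3*w + 2)
Renaming the variable, T⁻¹(z) = (z - 2)/(3*z + 2).
(Check: ad - bc = 8 ≠ 0, so T is invertible.)

Final answer: (z - 2)/(3*z + 2)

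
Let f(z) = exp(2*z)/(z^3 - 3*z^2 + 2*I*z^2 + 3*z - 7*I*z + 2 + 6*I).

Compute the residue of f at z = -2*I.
(-1/26 - 5*I/26)*exp(-4*I)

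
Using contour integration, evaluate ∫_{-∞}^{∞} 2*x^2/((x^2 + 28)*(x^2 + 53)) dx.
2*pi*(-2*sqrt(7) + sqrt(53))/25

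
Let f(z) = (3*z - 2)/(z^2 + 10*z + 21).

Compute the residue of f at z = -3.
Write f(z) = P(z)/Q(z) with P(z) = 3*z - 2 and Q(z) = z^2 + 10*z + 21.
The denominator factors as Q(z) = (z + 3)*(z + 7), so z = -3 is a simple zero of Q and P is analytic there; z = -3 is therefore a simple pole and
  Res(f, z₀) = P(z₀)/Q'(z₀).

Q'(z) = 2*z + 10, so Q'(-3) = 4.
P(-3) = -11.

Res(f, -3) = (-11)/(4) = -11/4

Final answer: -11/4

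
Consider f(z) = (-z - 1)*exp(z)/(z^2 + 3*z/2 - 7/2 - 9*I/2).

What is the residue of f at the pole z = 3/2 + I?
Write f(z) = P(z)/Q(z) with P(z) = (-z - 1)*exp(z) and Q(z) = z^2 + 3*z/2 - 7/2 - 9*I/2.
The denominator factors as Q(z) = (z + 3 + I)*(z - 3/2 - I), so z = 3/2 + I is a simple zero of Q and P is analytic there; z = 3/2 + I is therefore a simple pole and
  Res(f, z₀) = P(z₀)/Q'(z₀).

Q'(z) = 2*z + 3/2, so Q'(3/2 + I) = 9/2 + 2*I.
P(3/2 + I) = (-5/2 - I)*exp(3/2 + I).

Res(f, 3/2 + I) = ((-5/2 - I)*exp(3/2 + I))/(9/2 + 2*I) = (-53/97 + 2*I/97)*exp(3/2 + I)

Final answer: (-53/97 + 2*I/97)*exp(3/2 + I)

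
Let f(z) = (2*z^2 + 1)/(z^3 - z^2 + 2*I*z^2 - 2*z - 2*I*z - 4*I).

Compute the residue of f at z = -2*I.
Write f(z) = P(z)/Q(z) with P(z) = 2*z^2 + 1 and Q(z) = z^3 - z^2 + 2*I*z^2 - 2*z - 2*I*z - 4*I.
The denominator factors as Q(z) = (z + 1)*(z - 2)*(z + 2*I), so z = -2*I is a simple zero of Q and P is analytic there; z = -2*I is therefore a simple pole and
  Res(f, z₀) = P(z₀)/Q'(z₀).

Q'(z) = 3*z^2 - 2*z + 4*I*z - 2 - 2*I, so Q'(-2*I) = -6 + 2*I.
P(-2*I) = -7.

Res(f, -2*I) = (-7)/(-6 + 2*I) = 21/20 + 7*I/20

Final answer: 21/20 + 7*I/20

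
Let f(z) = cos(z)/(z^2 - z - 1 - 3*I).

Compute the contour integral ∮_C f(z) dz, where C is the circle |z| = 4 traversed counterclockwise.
By the residue theorem, ∮_C f(z) dz = 2πi · (sum of the residues of f at the poles inside |z| = 4).

The denominator factors as (z - 2 - I)*(z + 1 + I), so the singularities of f are simple poles at z = 2 + I, z = -1 - I.
  |2 + I|² = 5 < 16 = 4², so this pole is inside the contour.
  |-1 - I|² = 2 < 16 = 4², so this pole is inside the contour.

With P(z) = cos(z) and Q(z) = z^2 - z - 1 - 3*I, each pole is simple, so Res(f, z₀) = P(z₀)/Q'(z₀) with Q'(z) = 2*z - 1.
  Res(f, 2 + I) = P(2 + I)/Q'(2 + I) = (cos(2 + I))/(3 + 2*I) = (3/13 - 2*I/13)*cos(2 + I)
  Res(f, -1 - I) = P(-1 - I)/Q'(-1 - I) = (cos(1 + I))/(-3 - 2*I) = (-3/13 + 2*I/13)*cos(1 + I)

Sum of residues inside C: (3/13 - 2*I/13)*cos(2 + I) + (-3/13 + 2*I/13)*cos(1 + I)
∮_C f(z) dz = 2πi · ((3/13 - 2*I/13)*cos(2 + I) + (-3/13 + 2*I/13)*cos(1 + I)) = pi*(4/13 + 6*I/13)*cos(2 + I) + pi*(-4/13 - 6*I/13)*cos(1 + I)

Final answer: pi*(4/13 + 6*I/13)*cos(2 + I) + pi*(-4/13 - 6*I/13)*cos(1 + I)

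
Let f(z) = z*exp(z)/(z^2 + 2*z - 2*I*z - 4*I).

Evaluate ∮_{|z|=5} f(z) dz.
By the residue theorem, ∮_C f(z) dz = 2πi · (sum of the residues of f at the poles inside |z| = 5).

The denominator factors as (z + 2)*(z - 2*I), so the singularities of f are simple poles at z = -2, z = 2*I.
  |-2|² = 4 < 25 = 5², so this pole is inside the contour.
  |2*I|² = 4 < 25 = 5², so this pole is inside the contour.

With P(z) = z*exp(z) and Q(z) = z^2 + 2*z - 2*I*z - 4*I, each pole is simple, so Res(f, z₀) = P(z₀)/Q'(z₀) with Q'(z) = 2*z + 2 - 2*I.
  Res(f, -2) = P(-2)/Q'(-2) = (-2*exp(-2))/(-2 - 2*I) = (1/2 - I/2)*exp(-2)
  Res(f, 2*I) = P(2*I)/Q'(2*I) = (2*I*exp(2*I))/(2 + 2*I) = (1/2 + I/2)*exp(2*I)

Sum of residues inside C: (1/2 - I/2)*exp(-2) + (1/2 + I/2)*exp(2*I)
∮_C f(z) dz = 2πi · ((1/2 - I/2)*exp(-2) + (1/2 + I/2)*exp(2*I)) = pi*(-1 + I)*exp(2*I) + pi*(1 + I)*exp(-2)

Final answer: pi*(-1 + I)*exp(2*I) + pi*(1 + I)*exp(-2)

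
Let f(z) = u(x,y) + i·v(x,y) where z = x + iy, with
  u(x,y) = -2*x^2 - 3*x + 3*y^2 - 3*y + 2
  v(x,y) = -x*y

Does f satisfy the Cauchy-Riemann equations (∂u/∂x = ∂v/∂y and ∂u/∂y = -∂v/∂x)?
∂u/∂x = -4*x - 3
∂v/∂y = -x
∂u/∂y = 6*y - 3
∂v/∂x = -y
∂u/∂x ≠ ∂v/∂y and ∂u/∂y ≠ -∂v/∂x; the Cauchy-Riemann equations are not satisfied, so f is not analytic.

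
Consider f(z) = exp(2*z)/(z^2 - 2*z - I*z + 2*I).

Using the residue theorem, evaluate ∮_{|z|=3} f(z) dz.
By the residue theorem, ∮_C f(z) dz = 2πi · (sum of the residues of f at the poles inside |z| = 3).

The denominator factors as (z - I)*(z - 2), so the singularities of f are simple poles at z = I, z = 2.
  |I|² = 1 < 9 = 3², so this pole is inside the contour.
  |2|² = 4 < 9 = 3², so this pole is inside the contour.

With P(z) = exp(2*z) and Q(z) = z^2 - 2*z - I*z + 2*I, each pole is simple, so Res(f, z₀) = P(z₀)/Q'(z₀) with Q'(z) = 2*z - 2 - I.
  Res(f, I) = P(I)/Q'(I) = (exp(2*I))/(-2 + I) = (-2/5 - I/5)*exp(2*I)
  Res(f, 2) = P(2)/Q'(2) = (exp(4))/(2 - I) = (2/5 + I/5)*exp(4)

Sum of residues inside C: (-2/5 - I/5)*exp(2*I) + (2/5 + I/5)*exp(4)
∮_C f(z) dz = 2πi · ((-2/5 - I/5)*exp(2*I) + (2/5 + I/5)*exp(4)) = pi*(2/5 - 4*I/5)*exp(2*I) + pi*(-2/5 + 4*I/5)*exp(4)

Final answer: pi*(2/5 - 4*I/5)*exp(2*I) + pi*(-2/5 + 4*I/5)*exp(4)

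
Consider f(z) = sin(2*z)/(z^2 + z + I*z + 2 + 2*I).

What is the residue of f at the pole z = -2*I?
Write f(z) = P(z)/Q(z) with P(z) = sin(2*z) and Q(z) = z^2 + z + I*z + 2 + 2*I.
The denominator factors as Q(z) = (z + 1 - I)*(z + 2*I), so z = -2*I is a simple zero of Q and P is analytic there; z = -2*I is therefore a simple pole and
  Res(f, z₀) = P(z₀)/Q'(z₀).

Q'(z) = 2*z + 1 + I, so Q'(-2*I) = 1 - 3*I.
P(-2*I) = -I*sinh(4).

Res(f, -2*I) = (-I*sinh(4))/(1 - 3*I) = (3/10 - I/10)*sinh(4)

Final answer: (3/10 - I/10)*sinh(4)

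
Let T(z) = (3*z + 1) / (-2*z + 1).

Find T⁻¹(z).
Set w = T(z) = (3*z + 1) / (-2*z + 1) and solve for z:
  w*(-2*z + 1) = 3*z + 1
  w + z*(-2*w - 3) - 1 = 0
  z*(-2*w - 3) = 1 - w
  z = (w - 1)/(2*w + 3)
Renaming the variable, T⁻¹(z) = (z - 1)/(2*z + 3).
(Check: ad - bc = 5 ≠ 0, so T is invertible.)

Final answer: (z - 1)/(2*z + 3)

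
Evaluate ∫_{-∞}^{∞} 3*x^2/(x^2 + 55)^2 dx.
3*sqrt(55)*pi/110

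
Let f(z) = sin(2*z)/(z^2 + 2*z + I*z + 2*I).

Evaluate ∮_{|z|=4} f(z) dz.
pi*(-2/5 + 4*I/5)*sin(4) + pi*(4/5 + 2*I/5)*sinh(2)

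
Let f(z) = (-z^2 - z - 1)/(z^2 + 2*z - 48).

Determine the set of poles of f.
The singularities of f are the zeros of the denominator. Factoring,
  z^2 + 2*z - 48 = (z + 8)*(z - 6)
so the candidates are z = -8, z = 6.

Check the numerator P(z) = -z^2 - z - 1 at each one:
  P(-8) = -57 ≠ 0, so z = -8 is a (simple) pole.
  P(6) = -43 ≠ 0, so z = 6 is a (simple) pole.

Poles of f: {-8, 6}

Final answer: {-8, 6}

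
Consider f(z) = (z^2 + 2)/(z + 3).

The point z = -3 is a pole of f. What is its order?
1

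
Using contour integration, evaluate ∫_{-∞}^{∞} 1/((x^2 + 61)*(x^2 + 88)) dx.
pi*(-61*sqrt(22) + 44*sqrt(61))/72468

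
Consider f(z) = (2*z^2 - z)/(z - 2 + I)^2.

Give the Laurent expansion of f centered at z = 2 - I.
Put w = z - (2 - I), i.e. z = w + 2 - I. The denominator is w^2, so it suffices to rewrite the numerator in powers of w.

P(z) = 2*z^2 - z
P(w + 2 - I) = 4 - 7*I + (7 - 4*I)*w + 2*w^2

Dividing each term by w^2:
  f = (4 - 7*I)/w^2 + (7 - 4*I)/w + 2

Substituting back w = z - 2 + I:
  f(z) = (4 - 7*I)/(z - 2 + I)^2 + (7 - 4*I)/(z - 2 + I) + 2

The series is finite because the numerator is a polynomial; the negative powers form the principal part, and the coefficient of 1/(z - 2 + I) gives Res(f, 2 - I) = 7 - 4*I.

Final answer: (4 - 7*I)/(z - 2 + I)^2 + (7 - 4*I)/(z - 2 + I) + 2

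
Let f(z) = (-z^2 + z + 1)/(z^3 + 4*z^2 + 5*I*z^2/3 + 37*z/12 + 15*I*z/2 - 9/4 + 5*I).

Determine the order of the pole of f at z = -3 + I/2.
1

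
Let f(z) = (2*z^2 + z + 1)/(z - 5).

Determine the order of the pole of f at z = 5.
Factor the denominator:
  z - 5 = (z - 5)

The numerator P(z) = 2*z^2 + z + 1 has P(5) = 56 ≠ 0, so no factor of (z - 5) cancels.
Near z = 5 we can therefore write f(z) = g(z)/(z - 5) with g analytic at 5 and g(5) ≠ 0 (g is just the numerator).

Hence z = 5 is a pole of order 1.

Final answer: 1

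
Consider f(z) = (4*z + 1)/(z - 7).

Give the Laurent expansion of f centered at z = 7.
29/(z - 7) + 4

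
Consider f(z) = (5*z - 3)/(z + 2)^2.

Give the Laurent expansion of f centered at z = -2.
-13/(z + 2)^2 + 5/(z + 2)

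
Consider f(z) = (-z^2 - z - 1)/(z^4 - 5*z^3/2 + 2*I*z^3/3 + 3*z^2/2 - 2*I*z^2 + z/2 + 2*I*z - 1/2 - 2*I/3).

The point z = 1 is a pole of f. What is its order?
3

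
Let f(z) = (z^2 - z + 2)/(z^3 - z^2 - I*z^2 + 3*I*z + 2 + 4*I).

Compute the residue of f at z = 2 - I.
Write f(z) = P(z)/Q(z) with P(z) = z^2 - z + 2 and Q(z) = z^3 - z^2 - I*z^2 + 3*I*z + 2 + 4*I.
The denominator factors as Q(z) = (z - 2 + I)*(z - 2*I)*(z + 1), so z = 2 - I is a simple zero of Q and P is analytic there; z = 2 - I is therefore a simple pole and
  Res(f, z₀) = P(z₀)/Q'(z₀).

Q'(z) = 3*z^2 - 2*z - 2*I*z + 3*I, so Q'(2 - I) = 3 - 11*I.
P(2 - I) = 3 - 3*I.

Res(f, 2 - I) = (3 - 3*I)/(3 - 11*I) = 21/65 + 12*I/65

Final answer: 21/65 + 12*I/65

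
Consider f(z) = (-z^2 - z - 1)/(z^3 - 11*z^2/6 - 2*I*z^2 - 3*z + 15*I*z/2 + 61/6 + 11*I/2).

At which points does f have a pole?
The singularities of f are the zeros of the denominator. Factoring,
  z^3 - 11*z^2/6 - 2*I*z^2 - 3*z + 15*I*z/2 + 61/6 + 11*I/2 = (z + 3/2 - I)*(z - 1/3 - 2*I)*(z - 3 + I)
so the candidates are z = -3/2 + I, z = 1/3 + 2*I, z = 3 - I.

Check the numerator P(z) = -z^2 - z - 1 at each one:
  P(-3/2 + I) = -3/4 + 2*I ≠ 0, so z = -3/2 + I is a (simple) pole.
  P(1/3 + 2*I) = 23/9 - 10*I/3 ≠ 0, so z = 1/3 + 2*I is a (simple) pole.
  P(3 - I) = -12 + 7*I ≠ 0, so z = 3 - I is a (simple) pole.

Poles of f: {-3/2 + I, 1/3 + 2*I, 3 - I}

Final answer: {-3/2 + I, 1/3 + 2*I, 3 - I}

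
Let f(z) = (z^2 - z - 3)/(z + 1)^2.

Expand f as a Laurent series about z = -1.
Put w = z - (-1), i.e. z = w - 1. The denominator is w^2, so it suffices to rewrite the numerator in powers of w.

P(z) = z^2 - z - 3
P(w - 1) = -1 - 3*w + w^2

Dividing each term by w^2:
  f = -1/w^2 - 3/w + 1

Substituting back w = z + 1:
  f(z) = -1/(z + 1)^2 - 3/(z + 1) + 1

The series is finite because the numerator is a polynomial; the negative powers form the principal part, and the coefficient of 1/(z + 1) gives Res(f, -1) = -3.

Final answer: -1/(z + 1)^2 - 3/(z + 1) + 1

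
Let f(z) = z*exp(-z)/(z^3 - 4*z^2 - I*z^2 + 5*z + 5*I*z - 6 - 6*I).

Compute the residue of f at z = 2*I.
Write f(z) = P(z)/Q(z) with P(z) = z*exp(-z) and Q(z) = z^3 - 4*z^2 - I*z^2 + 5*z + 5*I*z - 6 - 6*I.
The denominator factors as Q(z) = (z - 2*I)*(z - 1 + I)*(z - 3), so z = 2*I is a simple zero of Q and P is analytic there; z = 2*I is therefore a simple pole and
  Res(f, z₀) = P(z₀)/Q'(z₀).

Q'(z) = 3*z^2 - 8*z - 2*I*z + 5 + 5*I, so Q'(2*I) = -3 - 11*I.
P(2*I) = 2*I*exp(-2*I).

Res(f, 2*I) = (2*I*exp(-2*I))/(-3 - 11*I) = (-11/65 - 3*I/65)*exp(-2*I)

Final answer: (-11/65 - 3*I/65)*exp(-2*I)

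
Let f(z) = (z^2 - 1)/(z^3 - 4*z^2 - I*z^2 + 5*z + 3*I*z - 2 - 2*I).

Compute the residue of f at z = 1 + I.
-1/2 - 3*I/2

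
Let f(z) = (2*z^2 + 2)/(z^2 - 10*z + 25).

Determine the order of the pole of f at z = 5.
Factor the denominator:
  z^2 - 10*z + 25 = (z - 5)^2

The numerator P(z) = 2*z^2 + 2 has P(5) = 52 ≠ 0, so no factor of (z - 5) cancels.
Near z = 5 we can therefore write f(z) = g(z)/(z - 5)^2 with g analytic at 5 and g(5) ≠ 0 (g is just the numerator).

Hence z = 5 is a pole of order 2.

Final answer: 2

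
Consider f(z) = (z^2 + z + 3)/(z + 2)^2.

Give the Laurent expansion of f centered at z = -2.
5/(z + 2)^2 - 3/(z + 2) + 1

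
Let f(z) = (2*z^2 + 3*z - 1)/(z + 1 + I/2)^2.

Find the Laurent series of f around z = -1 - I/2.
Put w = z - (-1 - I/2), i.e. z = w - 1 - I/2. The denominator is w^2, so it suffices to rewrite the numerator in powers of w.

P(z) = 2*z^2 + 3*z - 1
P(w - 1 - I/2) = -5/2 + I/2 + (-1 - 2*I)*w + 2*w^2

Dividing each term by w^2:
  f = (-5/2 + I/2)/w^2 + (-1 - 2*I)/w + 2

Substituting back w = z + 1 + I/2:
  f(z) = (-5/2 + I/2)/(z + 1 + I/2)^2 + (-1 - 2*I)/(z + 1 + I/2) + 2

The series is finite because the numerator is a polynomial; the negative powers form the principal part, and the coefficient of 1/(z + 1 + I/2) gives Res(f, -1 - I/2) = -1 - 2*I.

Final answer: (-5/2 + I/2)/(z + 1 + I/2)^2 + (-1 - 2*I)/(z + 1 + I/2) + 2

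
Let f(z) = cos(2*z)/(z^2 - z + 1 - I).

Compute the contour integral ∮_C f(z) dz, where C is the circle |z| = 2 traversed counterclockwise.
By the residue theorem, ∮_C f(z) dz = 2πi · (sum of the residues of f at the poles inside |z| = 2).

The denominator factors as (z - 1 - I)*(z + I), so the singularities of f are simple poles at z = 1 + I, z = -I.
  |1 + I|² = 2 < 4 = 2², so this pole is inside the contour.
  |-I|² = 1 < 4 = 2², so this pole is inside the contour.

With P(z) = cos(2*z) and Q(z) = z^2 - z + 1 - I, each pole is simple, so Res(f, z₀) = P(z₀)/Q'(z₀) with Q'(z) = 2*z - 1.
  Res(f, 1 + I) = P(1 + I)/Q'(1 + I) = (cos(2 + 2*I))/(1 + 2*I) = (1/5 - 2*I/5)*cos(2 + 2*I)
  Res(f, -I) = P(-I)/Q'(-I) = (cosh(2))/(-1 - 2*I) = (-1/5 + 2*I/5)*cosh(2)

Sum of residues inside C: (1/5 - 2*I/5)*cos(2 + 2*I) + (-1/5 + 2*I/5)*cosh(2)
∮_C f(z) dz = 2πi · ((1/5 - 2*I/5)*cos(2 + 2*I) + (-1/5 + 2*I/5)*cosh(2)) = pi*(4/5 + 2*I/5)*cos(2 + 2*I) + pi*(-4/5 - 2*I/5)*cosh(2)

Final answer: pi*(4/5 + 2*I/5)*cos(2 + 2*I) + pi*(-4/5 - 2*I/5)*cosh(2)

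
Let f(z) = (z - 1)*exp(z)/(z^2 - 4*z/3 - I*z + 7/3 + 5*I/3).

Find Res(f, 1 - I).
(27/85 - 6*I/85)*exp(1 - I)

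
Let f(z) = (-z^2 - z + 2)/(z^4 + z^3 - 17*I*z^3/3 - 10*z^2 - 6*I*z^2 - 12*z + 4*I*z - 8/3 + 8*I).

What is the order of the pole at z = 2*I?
Factor the denominator:
  z^4 + z^3 - 17*I*z^3/3 - 10*z^2 - 6*I*z^2 - 12*z + 4*I*z - 8/3 + 8*I = (z - 2*I)^3*(z + 1 + I/3)

The numerator P(z) = -z^2 - z + 2 has P(2*I) = 6 - 2*I ≠ 0, so no factor of (z - 2*I) cancels.
Near z = 2*I we can therefore write f(z) = g(z)/(z - 2*I)^3 with g analytic at 2*I and g(2*I) ≠ 0 (g is the numerator divided by the remaining denominator factors).

Hence z = 2*I is a pole of order 3.

Final answer: 3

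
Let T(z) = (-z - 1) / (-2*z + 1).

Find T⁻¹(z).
Set w = T(z) = (-z - 1) / (-2*z + 1) and solve for z:
  w*(-2*z + 1) = -z - 1
  w + z*(1 - 2*w) + 1 = 0
  z*(1 - 2*w) = -w - 1
  z = (w + 1)/(2*w - 1)
Renaming the variable, T⁻¹(z) = (z + 1)/(2*z - 1).
(Check: ad - bc = -3 ≠ 0, so T is invertible.)

Final answer: (z + 1)/(2*z - 1)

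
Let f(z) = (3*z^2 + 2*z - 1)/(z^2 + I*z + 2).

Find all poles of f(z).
The singularities of f are the zeros of the denominator. Factoring,
  z^2 + I*z + 2 = (z + 2*I)*(z - I)
so the candidates are z = -2*I, z = I.

Check the numerator P(z) = 3*z^2 + 2*z - 1 at each one:
  P(-2*I) = -13 - 4*I ≠ 0, so z = -2*I is a (simple) pole.
  P(I) = -4 + 2*I ≠ 0, so z = I is a (simple) pole.

Poles of f: {-2*I, I}

Final answer: {-2*I, I}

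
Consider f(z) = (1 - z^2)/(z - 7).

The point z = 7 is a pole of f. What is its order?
Factor the denominator:
  z - 7 = (z - 7)

The numerator P(z) = 1 - z^2 has P(7) = -48 ≠ 0, so no factor of (z - 7) cancels.
Near z = 7 we can therefore write f(z) = g(z)/(z - 7) with g analytic at 7 and g(7) ≠ 0 (g is just the numerator).

Hence z = 7 is a pole of order 1.

Final answer: 1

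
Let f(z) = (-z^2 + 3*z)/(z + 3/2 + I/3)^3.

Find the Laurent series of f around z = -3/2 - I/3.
Put w = z - (-3/2 - I/3), i.e. z = w - 3/2 - I/3. The denominator is w^3, so it suffices to rewrite the numerator in powers of w.

P(z) = -z^2 + 3*z
P(w - 3/2 - I/3) = -239/36 - 2*I + (6 + 2*I/3)*w - w^2

Dividing each term by w^3:
  f = (-239/36 - 2*I)/w^3 + (6 + 2*I/3)/w^2 - 1/w

Substituting back w = z + 3/2 + I/3:
  f(z) = (-239/36 - 2*I)/(z + 3/2 + I/3)^3 + (6 + 2*I/3)/(z + 3/2 + I/3)^2 - 1/(z + 3/2 + I/3)

The series is finite because the numerator is a polynomial; the negative powers form the principal part, and the coefficient of 1/(z + 3/2 + I/3) gives Res(f, -3/2 - I/3) = -1.

Final answer: (-239/36 - 2*I)/(z + 3/2 + I/3)^3 + (6 + 2*I/3)/(z + 3/2 + I/3)^2 - 1/(z + 3/2 + I/3)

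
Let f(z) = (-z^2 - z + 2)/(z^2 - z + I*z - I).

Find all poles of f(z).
The singularities of f are the zeros of the denominator. Factoring,
  z^2 - z + I*z - I = (z - 1)*(z + I)
so the candidates are z = 1, z = -I.

Check the numerator P(z) = -z^2 - z + 2 at each one:
  P(1) = 0, so the factor (z - 1) cancels and z = 1 is only a removable singularity, not a pole.
  P(-I) = 3 + I ≠ 0, so z = -I is a (simple) pole.

Poles of f: {-I}

Final answer: {-I}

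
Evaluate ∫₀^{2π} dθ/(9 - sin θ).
sqrt(5)*pi/10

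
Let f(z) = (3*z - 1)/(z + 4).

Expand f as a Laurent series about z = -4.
-13/(z + 4) + 3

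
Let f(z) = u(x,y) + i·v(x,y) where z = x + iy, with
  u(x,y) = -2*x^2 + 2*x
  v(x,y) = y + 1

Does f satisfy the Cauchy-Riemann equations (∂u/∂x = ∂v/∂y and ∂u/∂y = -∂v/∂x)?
∂u/∂x = 2 - 4*x
∂v/∂y = 1
∂u/∂y = 0
∂v/∂x = 0
∂u/∂x ≠ ∂v/∂y; the Cauchy-Riemann equations are not satisfied, so f is not analytic.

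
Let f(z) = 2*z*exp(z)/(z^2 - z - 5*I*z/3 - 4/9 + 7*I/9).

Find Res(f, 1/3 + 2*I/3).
Write f(z) = P(z)/Q(z) with P(z) = 2*z*exp(z) and Q(z) = z^2 - z - 5*I*z/3 - 4/9 + 7*I/9.
The denominator factors as Q(z) = (z - 1/3 - 2*I/3)*(z - 2/3 - I), so z = 1/3 + 2*I/3 is a simple zero of Q and P is analytic there; z = 1/3 + 2*I/3 is therefore a simple pole and
  Res(f, z₀) = P(z₀)/Q'(z₀).

Q'(z) = 2*z - 1 - 5*I/3, so Q'(1/3 + 2*I/3) = -1/3 - I/3.
P(1/3 + 2*I/3) = (2/3 + 4*I/3)*exp(1/3 + 2*I/3).

Res(f, 1/3 + 2*I/3) = ((2/3 + 4*I/3)*exp(1/3 + 2*I/3))/(-1/3 - I/3) = (-3 - I)*exp(1/3 + 2*I/3)

Final answer: (-3 - I)*exp(1/3 + 2*I/3)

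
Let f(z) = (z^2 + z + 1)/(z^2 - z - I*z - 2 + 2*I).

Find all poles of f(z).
The singularities of f are the zeros of the denominator. Factoring,
  z^2 - z - I*z - 2 + 2*I = (z + 1 - I)*(z - 2)
so the candidates are z = -1 + I, z = 2.

Check the numerator P(z) = z^2 + z + 1 at each one:
  P(-1 + I) = -I ≠ 0, so z = -1 + I is a (simple) pole.
  P(2) = 7 ≠ 0, so z = 2 is a (simple) pole.

Poles of f: {-1 + I, 2}

Final answer: {-1 + I, 2}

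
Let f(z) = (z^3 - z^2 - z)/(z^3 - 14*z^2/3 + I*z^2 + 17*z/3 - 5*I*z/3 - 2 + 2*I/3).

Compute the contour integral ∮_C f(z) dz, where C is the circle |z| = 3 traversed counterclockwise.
By the residue theorem, ∮_C f(z) dz = 2πi · (sum of the residues of f at the poles inside |z| = 3).

The denominator factors as (z - 2/3)*(z - 1)*(z - 3 + I), so the singularities of f are simple poles at z = 2/3, z = 1, z = 3 - I.
  |2/3|² = 4/9 < 9 = 3², so this pole is inside the contour.
  |1|² = 1 < 9 = 3², so this pole is inside the contour.
  |3 - I|² = 10 > 9 = 3², so this pole is outside the contour.

With P(z) = z^3 - z^2 - z and Q(z) = z^3 - 14*z^2/3 + I*z^2 + 17*z/3 - 5*I*z/3 - 2 + 2*I/3, each pole is simple, so Res(f, z₀) = P(z₀)/Q'(z₀) with Q'(z) = 3*z^2 - 28*z/3 + 2*I*z + 17/3 - 5*I/3.
  Res(f, 2/3) = P(2/3)/Q'(2/3) = (-22/27)/(7/9 - I/3) = -77/87 - 11*I/29
  Res(f, 1) = P(1)/Q'(1) = (-1)/(-2/3 + I/3) = 6/5 + 3*I/5

Sum of residues inside C: 137/435 + 32*I/145
∮_C f(z) dz = 2πi · (137/435 + 32*I/145) = pi*(-64/145 + 274*I/435)

Final answer: pi*(-64/145 + 274*I/435)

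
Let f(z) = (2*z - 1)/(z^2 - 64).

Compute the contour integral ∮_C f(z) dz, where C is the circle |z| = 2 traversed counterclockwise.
By the residue theorem, ∮_C f(z) dz = 2πi · (sum of the residues of f at the poles inside |z| = 2).

The denominator factors as (z - 8)*(z + 8), so the singularities of f are simple poles at z = 8, z = -8.
  |8|² = 64 > 4 = 2², so this pole is outside the contour.
  |-8|² = 64 > 4 = 2², so this pole is outside the contour.

No pole lies inside the contour, so f is analytic on and inside C and the integral is 0 (Cauchy's theorem).

Final answer: 0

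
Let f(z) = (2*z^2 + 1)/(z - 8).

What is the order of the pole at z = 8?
1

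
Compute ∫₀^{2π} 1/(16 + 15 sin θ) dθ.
2*sqrt(31)*pi/31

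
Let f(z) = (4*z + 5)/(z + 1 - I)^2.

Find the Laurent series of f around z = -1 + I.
Put w = z - (-1 + I), i.e. z = w - 1 + I. The denominator is w^2, so it suffices to rewrite the numerator in powers of w.

P(z) = 4*z + 5
P(w - 1 + I) = 1 + 4*I + 4*w

Dividing each term by w^2:
  f = (1 + 4*I)/w^2 + 4/w

Substituting back w = z + 1 - I:
  f(z) = (1 + 4*I)/(z + 1 - I)^2 + 4/(z + 1 - I)

The series is finite because the numerator is a polynomial; the negative powers form the principal part, and the coefficient of 1/(z + 1 - I) gives Res(f, -1 + I) = 4.

Final answer: (1 + 4*I)/(z + 1 - I)^2 + 4/(z + 1 - I)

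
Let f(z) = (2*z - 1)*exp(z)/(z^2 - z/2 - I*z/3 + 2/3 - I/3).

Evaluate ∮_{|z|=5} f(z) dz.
By the residue theorem, ∮_C f(z) dz = 2πi · (sum of the residues of f at the poles inside |z| = 5).

The denominator factors as (z + 2*I/3)*(z - 1/2 - I), so the singularities of f are simple poles at z = -2*I/3, z = 1/2 + I.
  |-2*I/3|² = 4/9 < 25 = 5², so this pole is inside the contour.
  |1/2 + I|² = 5/4 < 25 = 5², so this pole is inside the contour.

With P(z) = (2*z - 1)*exp(z) and Q(z) = z^2 - z/2 - I*z/3 + 2/3 - I/3, each pole is simple, so Res(f, z₀) = P(z₀)/Q'(z₀) with Q'(z) = 2*z - 1/2 - I/3.
  Res(f, -2*I/3) = P(-2*I/3)/Q'(-2*I/3) = ((-1 - 4*I/3)*exp(-2*I/3))/(-1/2 - 5*I/3) = (98/109 - 36*I/109)*exp(-2*I/3)
  Res(f, 1/2 + I) = P(1/2 + I)/Q'(1/2 + I) = (2*I*exp(1/2 + I))/(1/2 + 5*I/3) = (120/109 + 36*I/109)*exp(1/2 + I)

Sum of residues inside C: (98/109 - 36*I/109)*exp(-2*I/3) + (120/109 + 36*I/109)*exp(1/2 + I)
∮_C f(z) dz = 2πi · ((98/109 - 36*I/109)*exp(-2*I/3) + (120/109 + 36*I/109)*exp(1/2 + I)) = pi*(72/109 + 196*I/109)*exp(-2*I/3) + pi*(-72/109 + 240*I/109)*exp(1/2 + I)

Final answer: pi*(72/109 + 196*I/109)*exp(-2*I/3) + pi*(-72/109 + 240*I/109)*exp(1/2 + I)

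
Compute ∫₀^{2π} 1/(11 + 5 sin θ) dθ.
Call the integral J. The integrand is 2π-periodic and we integrate over a full period, so shifting θ does not change the value (θ → θ + π/2 turns sin θ into cos θ). Hence
  J = ∫₀^{2π} dθ/(11 + 5 cos θ).
Put z = e^{iθ}: then cos θ = (z + 1/z)/2, dθ = dz/(iz), and z runs once counterclockwise around |z| = 1:
  J = ∮_{|z|=1} 1/(11 + 5*(z + 1/z)/2) · dz/(iz) = (2/i) ∮_{|z|=1} dz/(5*z^2 + 22*z + 5).
The roots of 5*z^2 + 22*z + 5 are z = (-11 ± sqrt(11^2 - 5^2))/5, with sqrt(96) = 4*sqrt(6); their product is 1, so only z₊ = -11/5 + 4*sqrt(6)/5 lies inside the unit circle (z₋ = -11/5 - 4*sqrt(6)/5 lies outside).
z₊ is a simple zero of q(z) = 5*z^2 + 22*z + 5, so Res(1/q, z₊) = 1/q'(z₊) with q'(z) = 10*z + 22; and q'(z₊) = 5*(z₊ - z₋) = 8*sqrt(6).
Therefore J = (2/i) · 2πi · 1/(8*sqrt(6)) = 2*pi/(4*sqrt(6)) = sqrt(6)*pi/12

Final answer: sqrt(6)*pi/12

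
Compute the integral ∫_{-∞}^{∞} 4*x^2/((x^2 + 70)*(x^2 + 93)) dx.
Let f(z) = 4*z^2/((z^2 + 70)*(z^2 + 93)). The denominator has no real zeros and deg Q - deg P = 2 ≥ 2, so the integral of f over the upper semicircle |z| = R tends to 0 as R → ∞. Closing the contour in the upper half-plane,
  ∫_{-∞}^{∞} f(x) dx = 2πi · Σ Res(f, z_k)  over the poles with Im z_k > 0.

Zeros of the denominator: z^2 + 93 = 0 gives z = ±sqrt(93)*I; z^2 + 70 = 0 gives z = ±sqrt(70)*I.
Upper half-plane: z = sqrt(70)*I, z = sqrt(93)*I (simple).

Each pole is a simple zero of Q(z) = z^4 + 163*z^2 + 6510, so Res(f, z₀) = P(z₀)/Q'(z₀) with P(z) = 4*z^2, Q'(z) = 4*z^3 + 326*z:
  Res(f, sqrt(70)*I) = (-280)/(46*sqrt(70)*I) = 2*sqrt(70)*I/23
  Res(f, sqrt(93)*I) = (-372)/(-46*sqrt(93)*I) = -2*sqrt(93)*I/23

Sum of residues: 2*I*(-sqrt(93) + sqrt(70))/23
∫_{-∞}^{∞} f(x) dx = 2πi · (2*I*(-sqrt(93) + sqrt(70))/23) = 4*pi*(-sqrt(70) + sqrt(93))/23

Final answer: 4*pi*(-sqrt(70) + sqrt(93))/23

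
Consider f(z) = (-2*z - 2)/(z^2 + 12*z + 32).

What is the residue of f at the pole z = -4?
Write f(z) = P(z)/Q(z) with P(z) = -2*z - 2 and Q(z) = z^2 + 12*z + 32.
The denominator factors as Q(z) = (z + 8)*(z + 4), so z = -4 is a simple zero of Q and P is analytic there; z = -4 is therefore a simple pole and
  Res(f, z₀) = P(z₀)/Q'(z₀).

Q'(z) = 2*z + 12, so Q'(-4) = 4.
P(-4) = 6.

Res(f, -4) = (6)/(4) = 3/2

Final answer: 3/2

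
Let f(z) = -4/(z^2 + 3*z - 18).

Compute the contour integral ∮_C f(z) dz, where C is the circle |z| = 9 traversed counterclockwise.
By the residue theorem, ∮_C f(z) dz = 2πi · (sum of the residues of f at the poles inside |z| = 9).

The denominator factors as (z + 6)*(z - 3), so the singularities of f are simple poles at z = -6, z = 3.
  |-6|² = 36 < 81 = 9², so this pole is inside the contour.
  |3|² = 9 < 81 = 9², so this pole is inside the contour.

With P(z) = -4 and Q(z) = z^2 + 3*z - 18, each pole is simple, so Res(f, z₀) = P(z₀)/Q'(z₀) with Q'(z) = 2*z + 3.
  Res(f, -6) = P(-6)/Q'(-6) = (-4)/(-9) = 4/9
  Res(f, 3) = P(3)/Q'(3) = (-4)/(9) = -4/9

Sum of residues inside C: 0
∮_C f(z) dz = 2πi · (0) = 0

Final answer: 0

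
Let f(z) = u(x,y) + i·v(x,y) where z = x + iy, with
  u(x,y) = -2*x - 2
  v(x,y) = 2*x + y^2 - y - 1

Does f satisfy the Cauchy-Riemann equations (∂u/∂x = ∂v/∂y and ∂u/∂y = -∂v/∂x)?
∂u/∂x = -2
∂v/∂y = 2*y - 1
∂u/∂y = 0
∂v/∂x = 2
∂u/∂x ≠ ∂v/∂y and ∂u/∂y ≠ -∂v/∂x; the Cauchy-Riemann equations are not satisfied, so f is not analytic.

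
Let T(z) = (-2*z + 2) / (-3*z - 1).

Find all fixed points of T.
{1/6 - sqrt(23)*I/6, 1/6 + sqrt(23)*I/6}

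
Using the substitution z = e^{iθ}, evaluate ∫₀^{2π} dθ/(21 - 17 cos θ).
Call the integral J. The integrand is 2π-periodic and we integrate over a full period, so shifting θ does not change the value (θ → θ + π flips the sign of the trig term). Hence
  J = ∫₀^{2π} dθ/(21 + 17 cos θ).
Put z = e^{iθ}: then cos θ = (z + 1/z)/2, dθ = dz/(iz), and z runs once counterclockwise around |z| = 1:
  J = ∮_{|z|=1} 1/(21 + 17*(z + 1/z)/2) · dz/(iz) = (2/i) ∮_{|z|=1} dz/(17*z^2 + 42*z + 17).
The roots of 17*z^2 + 42*z + 17 are z = (-21 ± sqrt(21^2 - 17^2))/17, with sqrt(152) = 2*sqrt(38); their product is 1, so only z₊ = -21/17 + 2*sqrt(38)/17 lies inside the unit circle (z₋ = -21/17 - 2*sqrt(38)/17 lies outside).
z₊ is a simple zero of q(z) = 17*z^2 + 42*z + 17, so Res(1/q, z₊) = 1/q'(z₊) with q'(z) = 34*z + 42; and q'(z₊) = 17*(z₊ - z₋) = 4*sqrt(38).
Therefore J = (2/i) · 2πi · 1/(4*sqrt(38)) = 2*pi/(2*sqrt(38)) = sqrt(38)*pi/38

Final answer: sqrt(38)*pi/38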